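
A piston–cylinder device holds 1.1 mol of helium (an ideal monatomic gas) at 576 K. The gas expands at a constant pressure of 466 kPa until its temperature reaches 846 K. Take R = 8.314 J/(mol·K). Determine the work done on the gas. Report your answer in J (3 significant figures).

W ≈ -2470 J

Isobaric: W = P ΔV = nR ΔT.
W = (1.1)(8.314)(846 − 576) = 2469 J.
Work on gas = −W_by = -2469 J.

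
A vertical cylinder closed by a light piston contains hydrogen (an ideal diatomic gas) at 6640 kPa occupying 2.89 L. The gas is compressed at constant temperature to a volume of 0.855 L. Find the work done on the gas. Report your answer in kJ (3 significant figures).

W ≈ 23.4 kJ

Isothermal: W = nRT ln(V₂/V₁) = P₁V₁ ln(V₂/V₁).
P₁V₁ = (6640 kPa)(2.89 L) = 19190 J.
W = 19190 × ln(0.855/2.89) = 19190 × -1.218
W_by_gas = -23371 J; work on gas = −W_by = 23371 J.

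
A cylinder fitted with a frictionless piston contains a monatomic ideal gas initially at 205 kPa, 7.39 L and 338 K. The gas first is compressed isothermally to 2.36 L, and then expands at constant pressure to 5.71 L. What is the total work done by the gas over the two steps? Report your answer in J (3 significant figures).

Step 1 (isothermal): W = P₁V₁ ln(V₂/V₁) = (1515) ln(2.36/7.39) = -1729 J.
After step 1: P = 641.9 kPa, V = 2.36 L, T = 338 K.
Step 2 (isobaric): W = PΔV = (641.9 kPa)(5.71 − 2.36 L) = 2150 J.
W_total = -1729 + 2150 = 421.2 J.

W_total ≈ 421 J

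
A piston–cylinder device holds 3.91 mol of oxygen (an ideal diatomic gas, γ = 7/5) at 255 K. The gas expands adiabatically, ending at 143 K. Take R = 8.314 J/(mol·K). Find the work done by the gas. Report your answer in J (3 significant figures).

Adiabatic ⇒ Q = 0, so W_by = −ΔU = nCᵥ(T₁ − T₂).
Cᵥ = 5R/2 = 20.79 J/(mol·K).
W = (3.91)(20.79)(255 − 143) = 9102 J.

W ≈ 9100 J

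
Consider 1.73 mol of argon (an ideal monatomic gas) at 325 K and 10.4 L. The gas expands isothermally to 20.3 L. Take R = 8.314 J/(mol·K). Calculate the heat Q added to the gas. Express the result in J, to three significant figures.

Isothermal ⇒ ΔU = 0, so Q = W = nRT ln(V₂/V₁).
Q = (1.73)(8.314)(325) ln(20.3/10.4) = 4675 × 0.6688 = 3126 J.

Q ≈ 3130 J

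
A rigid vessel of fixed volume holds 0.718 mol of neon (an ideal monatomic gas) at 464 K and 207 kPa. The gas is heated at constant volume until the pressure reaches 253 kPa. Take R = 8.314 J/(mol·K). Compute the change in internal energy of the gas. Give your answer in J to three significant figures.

Constant volume ⇒ W = 0, so Q = ΔU = nCᵥΔT with Cᵥ = 3R/2 = 12.47 J/(mol·K).
At constant V, T₂/T₁ = P₂/P₁ ⇒ ΔT = T₁(P₂/P₁ − 1) = 464·(253/207 − 1) = 103.1 K.
ΔU = (0.718)(12.47)(103.1) = 923.3 J.

ΔU ≈ 923 J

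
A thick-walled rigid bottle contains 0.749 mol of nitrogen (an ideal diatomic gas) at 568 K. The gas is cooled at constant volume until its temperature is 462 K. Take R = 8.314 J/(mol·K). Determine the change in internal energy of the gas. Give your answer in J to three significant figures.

Constant volume ⇒ W = 0, so Q = ΔU = nCᵥΔT with Cᵥ = 5R/2 = 20.79 J/(mol·K).
ΔU = (0.749)(20.79)(462 − 568) = -1650 J.

ΔU ≈ -1650 J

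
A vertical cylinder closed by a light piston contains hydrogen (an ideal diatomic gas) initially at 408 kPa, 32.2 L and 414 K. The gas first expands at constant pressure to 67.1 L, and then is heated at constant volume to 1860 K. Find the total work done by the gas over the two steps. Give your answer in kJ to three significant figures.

W_total ≈ 14.2 kJ

Step 1 (isobaric): W = PΔV = (408 kPa)(67.1 − 32.2 L) = 14239 J.
Step 2 (isochoric): W = 0 (constant volume).
W_total = 14239 + 0 = 14239 J.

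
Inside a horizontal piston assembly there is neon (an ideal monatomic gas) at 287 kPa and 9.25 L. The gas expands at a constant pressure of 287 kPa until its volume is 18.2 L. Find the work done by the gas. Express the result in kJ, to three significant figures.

W ≈ 2.57 kJ

Isobaric: W = P ΔV.
W = (287 kPa)(18.2 − 9.25 L) = (287)(8.95) = 2569 J.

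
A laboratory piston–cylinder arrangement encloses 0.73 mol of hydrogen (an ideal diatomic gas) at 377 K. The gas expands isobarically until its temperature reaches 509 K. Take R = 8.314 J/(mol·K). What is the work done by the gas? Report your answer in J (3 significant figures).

W ≈ 801 J

Isobaric: W = P ΔV = nR ΔT.
W = (0.73)(8.314)(509 − 377) = 801.1 J.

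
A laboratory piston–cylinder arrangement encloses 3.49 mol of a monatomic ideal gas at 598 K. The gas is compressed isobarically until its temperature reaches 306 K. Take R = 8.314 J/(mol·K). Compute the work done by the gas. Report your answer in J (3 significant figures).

Isobaric: W = P ΔV = nR ΔT.
W = (3.49)(8.314)(306 − 598) = -8473 J.

W ≈ -8470 J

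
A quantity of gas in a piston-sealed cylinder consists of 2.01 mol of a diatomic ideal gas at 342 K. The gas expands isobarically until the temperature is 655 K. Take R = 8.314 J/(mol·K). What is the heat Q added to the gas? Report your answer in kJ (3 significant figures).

Q ≈ 18.3 kJ

Isobaric: W = nRΔT = (2.01)(8.314)(313) = 5231 J.
ΔU = nCᵥΔT with Cᵥ = 5R/2: ΔU = (2.01)(20.79)(313) = 13076 J.
Q = ΔU + W = 13076 + 5231 = 18307 J.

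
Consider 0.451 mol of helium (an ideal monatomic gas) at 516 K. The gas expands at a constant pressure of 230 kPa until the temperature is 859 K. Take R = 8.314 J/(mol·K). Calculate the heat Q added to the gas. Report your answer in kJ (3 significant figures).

Q ≈ 3.22 kJ

Isobaric: W = nRΔT = (0.451)(8.314)(343) = 1286 J.
ΔU = nCᵥΔT with Cᵥ = 3R/2: ΔU = (0.451)(12.47)(343) = 1929 J.
Q = ΔU + W = 1929 + 1286 = 3215 J.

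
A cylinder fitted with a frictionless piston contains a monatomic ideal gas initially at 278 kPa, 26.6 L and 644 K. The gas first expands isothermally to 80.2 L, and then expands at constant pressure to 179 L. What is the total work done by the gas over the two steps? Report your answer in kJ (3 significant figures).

Step 1 (isothermal): W = P₁V₁ ln(V₂/V₁) = (7395) ln(80.2/26.6) = 8161 J.
After step 1: P = 92.2 kPa, V = 80.2 L, T = 644 K.
Step 2 (isobaric): W = PΔV = (92.2 kPa)(179 − 80.2 L) = 9110 J.
W_total = 8161 + 9110 = 17271 J.

W_total ≈ 17.3 kJ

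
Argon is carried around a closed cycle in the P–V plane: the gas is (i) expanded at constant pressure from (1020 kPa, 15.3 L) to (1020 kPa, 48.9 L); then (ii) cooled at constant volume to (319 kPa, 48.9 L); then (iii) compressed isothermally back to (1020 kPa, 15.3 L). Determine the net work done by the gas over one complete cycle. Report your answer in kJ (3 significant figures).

Leg (i): W = PΔV = (1020)(48.9 − 15.3) = 34272 J.
Leg (ii): W = 0.
Leg (iii): W = PᵢVᵢ ln(V_f/Vᵢ) = (15599) ln(15.3/48.9) = -18125 J.
W_net = 34272 − 18125 = 16147 J.

W_net ≈ 16.1 kJ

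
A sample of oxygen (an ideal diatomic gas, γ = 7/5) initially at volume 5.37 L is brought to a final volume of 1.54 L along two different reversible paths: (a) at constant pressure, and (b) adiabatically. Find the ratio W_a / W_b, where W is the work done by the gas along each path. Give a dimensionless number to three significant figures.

W_a / W_b ≈ 0.440

Path (a) isobaric: W = P₁(V₂ − V₁) → W_a/(P₁V₁) = -0.7132.
Path (b) adiabatic: W = P₁V₁(1 − (V₁/V₂)^(γ−1))/(γ−1) → W_b/(P₁V₁) = -1.62.
W_a / W_b = -0.7132 / -1.62 = 0.4402.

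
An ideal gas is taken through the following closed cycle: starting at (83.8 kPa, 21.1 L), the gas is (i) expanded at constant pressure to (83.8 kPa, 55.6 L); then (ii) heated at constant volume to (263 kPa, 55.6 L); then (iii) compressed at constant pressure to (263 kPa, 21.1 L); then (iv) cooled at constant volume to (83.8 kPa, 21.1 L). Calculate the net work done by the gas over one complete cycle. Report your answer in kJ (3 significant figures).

Constant-volume legs do no work.
W(i) = (83.8)(55.6 − 21.1) = 2891 J; W(iii) = (263)(21.1 − 55.6) = -9074 J.
W_net = 2891 − 9074 = -6182 J (the counter-clockwise enclosed area).

W_net ≈ -6.18 kJ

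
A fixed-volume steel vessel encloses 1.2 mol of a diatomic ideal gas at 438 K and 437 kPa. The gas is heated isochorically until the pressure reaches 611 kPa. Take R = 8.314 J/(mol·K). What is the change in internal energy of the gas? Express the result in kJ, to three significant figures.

ΔU ≈ 4.35 kJ

Constant volume ⇒ W = 0, so Q = ΔU = nCᵥΔT with Cᵥ = 5R/2 = 20.79 J/(mol·K).
At constant V, T₂/T₁ = P₂/P₁ ⇒ ΔT = T₁(P₂/P₁ − 1) = 438·(611/437 − 1) = 174.4 K.
ΔU = (1.2)(20.79)(174.4) = 4350 J.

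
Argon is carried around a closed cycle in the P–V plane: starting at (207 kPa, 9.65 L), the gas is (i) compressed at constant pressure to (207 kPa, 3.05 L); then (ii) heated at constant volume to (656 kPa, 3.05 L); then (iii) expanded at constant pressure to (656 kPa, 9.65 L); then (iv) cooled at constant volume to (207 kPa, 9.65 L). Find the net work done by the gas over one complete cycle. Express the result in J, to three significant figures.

W_net ≈ 2960 J

Constant-volume legs do no work.
W(i) = (207)(3.05 − 9.65) = -1366 J; W(iii) = (656)(9.65 − 3.05) = 4330 J.
W_net = -1366 + 4330 = 2963 J (the clockwise enclosed area).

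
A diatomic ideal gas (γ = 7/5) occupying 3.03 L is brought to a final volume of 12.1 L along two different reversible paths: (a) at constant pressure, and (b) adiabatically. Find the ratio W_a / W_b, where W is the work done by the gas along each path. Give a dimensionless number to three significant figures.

Path (a) isobaric: W = P₁(V₂ − V₁) → W_a/(P₁V₁) = 2.993.
Path (b) adiabatic: W = P₁V₁(1 − (V₁/V₂)^(γ−1))/(γ−1) → W_b/(P₁V₁) = 1.063.
W_a / W_b = 2.993 / 1.063 = 2.816.

W_a / W_b ≈ 2.82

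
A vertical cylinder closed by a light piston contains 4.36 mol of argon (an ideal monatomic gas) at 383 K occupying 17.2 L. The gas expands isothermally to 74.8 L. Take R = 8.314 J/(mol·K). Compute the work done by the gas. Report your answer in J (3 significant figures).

W ≈ 20400 J

Isothermal: W = nRT ln(V₂/V₁).
W = (4.36)(8.314)(383) × ln(74.8/17.2)
  = 13883 × 1.47
W_by_gas = 20407 J.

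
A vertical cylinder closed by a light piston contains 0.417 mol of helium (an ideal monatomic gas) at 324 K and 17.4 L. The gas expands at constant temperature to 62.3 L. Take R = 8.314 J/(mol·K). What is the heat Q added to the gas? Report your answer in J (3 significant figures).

Isothermal ⇒ ΔU = 0, so Q = W = nRT ln(V₂/V₁).
Q = (0.417)(8.314)(324) ln(62.3/17.4) = 1123 × 1.275 = 1433 J.

Q ≈ 1430 J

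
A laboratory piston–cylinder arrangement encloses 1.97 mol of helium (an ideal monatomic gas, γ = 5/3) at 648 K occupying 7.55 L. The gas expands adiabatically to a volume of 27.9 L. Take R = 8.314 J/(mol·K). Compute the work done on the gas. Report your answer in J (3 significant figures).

W ≈ -9260 J

Adiabatic: TV^(γ−1) = const with γ = 5/3.
T₂ = T₁ (V₁/V₂)^(γ−1) = 648 × (7.55/27.9)^0.667 = 648 × 0.4184 = 271.1 K.
W_by = nCᵥ(T₁ − T₂) = (1.97)(12.47)(648 − 271.1) = 9260 J.
Work on gas = −W_by = -9260 J.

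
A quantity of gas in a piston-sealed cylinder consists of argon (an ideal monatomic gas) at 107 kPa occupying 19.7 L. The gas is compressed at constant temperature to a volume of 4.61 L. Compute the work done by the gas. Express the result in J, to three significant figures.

Isothermal: W = nRT ln(V₂/V₁) = P₁V₁ ln(V₂/V₁).
P₁V₁ = (107 kPa)(19.7 L) = 2108 J.
W = 2108 × ln(4.61/19.7) = 2108 × -1.452
W_by_gas = -3061 J.

W ≈ -3060 J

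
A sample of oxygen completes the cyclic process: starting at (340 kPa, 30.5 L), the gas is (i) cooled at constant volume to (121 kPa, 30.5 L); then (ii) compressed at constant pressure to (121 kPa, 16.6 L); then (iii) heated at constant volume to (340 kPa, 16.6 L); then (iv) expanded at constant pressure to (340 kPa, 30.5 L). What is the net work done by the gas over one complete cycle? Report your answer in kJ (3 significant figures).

Constant-volume legs do no work.
W(ii) = (121)(16.6 − 30.5) = -1682 J; W(iv) = (340)(30.5 − 16.6) = 4726 J.
W_net = -1682 + 4726 = 3044 J (the clockwise enclosed area).

W_net ≈ 3.04 kJ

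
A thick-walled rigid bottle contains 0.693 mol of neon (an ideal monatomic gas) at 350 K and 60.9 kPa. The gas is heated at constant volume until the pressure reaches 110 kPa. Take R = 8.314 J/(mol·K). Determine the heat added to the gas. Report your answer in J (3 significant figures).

Constant volume ⇒ W = 0, so Q = ΔU = nCᵥΔT with Cᵥ = 3R/2 = 12.47 J/(mol·K).
At constant V, T₂/T₁ = P₂/P₁ ⇒ ΔT = T₁(P₂/P₁ − 1) = 350·(110/60.9 − 1) = 282.2 K.
ΔU = (0.693)(12.47)(282.2) = 2439 J.

Q ≈ 2440 J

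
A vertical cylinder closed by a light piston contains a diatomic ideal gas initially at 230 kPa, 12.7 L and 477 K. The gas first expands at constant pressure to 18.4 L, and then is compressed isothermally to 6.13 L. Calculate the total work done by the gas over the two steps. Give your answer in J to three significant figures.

Step 1 (isobaric): W = PΔV = (230 kPa)(18.4 − 12.7 L) = 1311 J.
After step 1: P = 230 kPa, V = 18.4 L, T = 691.1 K.
Step 2 (isothermal): W = P₁V₁ ln(V₂/V₁) = (4232) ln(6.13/18.4) = -4652 J.
W_total = 1311 − 4652 = -3341 J.

W_total ≈ -3340 J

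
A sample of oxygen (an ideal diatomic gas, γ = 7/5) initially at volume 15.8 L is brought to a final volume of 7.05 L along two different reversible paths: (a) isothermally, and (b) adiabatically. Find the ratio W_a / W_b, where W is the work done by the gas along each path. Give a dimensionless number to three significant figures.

Path (a) isothermal: W = P₁V₁ ln(V₂/V₁) → W_a/(P₁V₁) = -0.807.
Path (b) adiabatic: W = P₁V₁(1 − (V₁/V₂)^(γ−1))/(γ−1) → W_b/(P₁V₁) = -0.9524.
W_a / W_b = -0.807 / -0.9524 = 0.8473.

W_a / W_b ≈ 0.847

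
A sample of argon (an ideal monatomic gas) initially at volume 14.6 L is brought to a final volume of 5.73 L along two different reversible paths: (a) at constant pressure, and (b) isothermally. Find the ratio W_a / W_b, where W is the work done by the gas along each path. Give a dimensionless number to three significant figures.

Path (a) isobaric: W = P₁(V₂ − V₁) → W_a/(P₁V₁) = -0.6075.
Path (b) isothermal: W = P₁V₁ ln(V₂/V₁) → W_b/(P₁V₁) = -0.9353.
W_a / W_b = -0.6075 / -0.9353 = 0.6496.

W_a / W_b ≈ 0.650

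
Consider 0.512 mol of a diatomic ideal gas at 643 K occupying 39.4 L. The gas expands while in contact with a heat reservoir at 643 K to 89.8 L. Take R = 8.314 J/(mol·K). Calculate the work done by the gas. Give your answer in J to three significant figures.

W ≈ 2250 J

Isothermal: W = nRT ln(V₂/V₁).
W = (0.512)(8.314)(643) × ln(89.8/39.4)
  = 2737 × 0.8238
W_by_gas = 2255 J.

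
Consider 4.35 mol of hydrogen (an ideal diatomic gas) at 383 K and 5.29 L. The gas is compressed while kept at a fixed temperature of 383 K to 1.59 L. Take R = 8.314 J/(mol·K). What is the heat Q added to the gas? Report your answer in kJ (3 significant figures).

Isothermal ⇒ ΔU = 0, so Q = W = nRT ln(V₂/V₁).
Q = (4.35)(8.314)(383) ln(1.59/5.29) = 13852 × -1.202 = -16651 J.

Q ≈ -16.7 kJ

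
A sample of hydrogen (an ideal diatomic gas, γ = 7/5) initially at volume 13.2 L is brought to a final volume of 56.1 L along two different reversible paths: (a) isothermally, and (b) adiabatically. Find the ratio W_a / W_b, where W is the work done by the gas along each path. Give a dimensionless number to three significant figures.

Path (a) isothermal: W = P₁V₁ ln(V₂/V₁) → W_a/(P₁V₁) = 1.447.
Path (b) adiabatic: W = P₁V₁(1 − (V₁/V₂)^(γ−1))/(γ−1) → W_b/(P₁V₁) = 1.099.
W_a / W_b = 1.447 / 1.099 = 1.317.

W_a / W_b ≈ 1.32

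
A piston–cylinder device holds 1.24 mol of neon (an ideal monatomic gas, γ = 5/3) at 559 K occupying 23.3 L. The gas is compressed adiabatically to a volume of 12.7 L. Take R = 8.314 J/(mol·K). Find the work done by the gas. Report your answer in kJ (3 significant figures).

Adiabatic: TV^(γ−1) = const with γ = 5/3.
T₂ = T₁ (V₁/V₂)^(γ−1) = 559 × (23.3/12.7)^0.667 = 559 × 1.499 = 837.7 K.
W_by = nCᵥ(T₁ − T₂) = (1.24)(12.47)(559 − 837.7) = -4311 J.

W ≈ -4.31 kJ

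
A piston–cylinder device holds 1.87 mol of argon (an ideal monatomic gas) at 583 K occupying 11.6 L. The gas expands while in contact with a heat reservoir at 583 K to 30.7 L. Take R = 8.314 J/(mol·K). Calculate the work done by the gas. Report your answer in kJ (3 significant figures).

Isothermal: W = nRT ln(V₂/V₁).
W = (1.87)(8.314)(583) × ln(30.7/11.6)
  = 9064 × 0.9733
W_by_gas = 8822 J.

W ≈ 8.82 kJ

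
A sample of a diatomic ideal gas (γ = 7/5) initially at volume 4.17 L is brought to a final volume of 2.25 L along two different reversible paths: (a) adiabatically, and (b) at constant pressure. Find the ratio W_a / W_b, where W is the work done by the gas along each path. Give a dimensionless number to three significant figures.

Path (a) adiabatic: W = P₁V₁(1 − (V₁/V₂)^(γ−1))/(γ−1) → W_a/(P₁V₁) = -0.6998.
Path (b) isobaric: W = P₁(V₂ − V₁) → W_b/(P₁V₁) = -0.4604.
W_a / W_b = -0.6998 / -0.4604 = 1.52.

W_a / W_b ≈ 1.52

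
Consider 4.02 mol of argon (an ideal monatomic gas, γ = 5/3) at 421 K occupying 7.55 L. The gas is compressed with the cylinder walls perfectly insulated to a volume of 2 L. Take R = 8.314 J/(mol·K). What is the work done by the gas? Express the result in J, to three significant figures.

W ≈ -30100 J

Adiabatic: TV^(γ−1) = const with γ = 5/3.
T₂ = T₁ (V₁/V₂)^(γ−1) = 421 × (7.55/2)^0.667 = 421 × 2.424 = 1021 K.
W_by = nCᵥ(T₁ − T₂) = (4.02)(12.47)(421 − 1021) = -30064 J.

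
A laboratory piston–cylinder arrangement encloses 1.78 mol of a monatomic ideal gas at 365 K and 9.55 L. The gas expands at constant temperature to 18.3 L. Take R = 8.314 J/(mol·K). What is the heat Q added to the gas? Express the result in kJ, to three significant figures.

Isothermal ⇒ ΔU = 0, so Q = W = nRT ln(V₂/V₁).
Q = (1.78)(8.314)(365) ln(18.3/9.55) = 5402 × 0.6504 = 3513 J.

Q ≈ 3.51 kJ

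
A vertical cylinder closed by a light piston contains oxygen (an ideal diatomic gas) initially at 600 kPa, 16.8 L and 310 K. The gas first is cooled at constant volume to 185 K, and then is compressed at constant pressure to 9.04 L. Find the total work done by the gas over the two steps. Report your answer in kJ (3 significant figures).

Step 1 (isochoric): W = 0 (constant volume).
After step 1: P = 358.1 kPa (V unchanged).
Step 2 (isobaric): W = PΔV = (358.1 kPa)(9.04 − 16.8 L) = -2779 J.
W_total = 0 − 2779 = -2779 J.

W_total ≈ -2.78 kJ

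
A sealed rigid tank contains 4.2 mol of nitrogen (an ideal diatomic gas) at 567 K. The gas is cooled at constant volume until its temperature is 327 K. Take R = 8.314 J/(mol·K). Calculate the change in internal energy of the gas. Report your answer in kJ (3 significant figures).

ΔU ≈ -21.0 kJ

Constant volume ⇒ W = 0, so Q = ΔU = nCᵥΔT with Cᵥ = 5R/2 = 20.79 J/(mol·K).
ΔU = (4.2)(20.79)(327 − 567) = -20951 J.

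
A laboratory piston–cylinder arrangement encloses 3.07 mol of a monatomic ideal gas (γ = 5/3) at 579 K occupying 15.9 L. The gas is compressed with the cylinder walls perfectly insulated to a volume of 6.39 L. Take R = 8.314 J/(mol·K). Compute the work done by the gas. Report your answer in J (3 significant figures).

Adiabatic: TV^(γ−1) = const with γ = 5/3.
T₂ = T₁ (V₁/V₂)^(γ−1) = 579 × (15.9/6.39)^0.667 = 579 × 1.836 = 1063 K.
W_by = nCᵥ(T₁ − T₂) = (3.07)(12.47)(579 − 1063) = -18538 J.

W ≈ -18500 J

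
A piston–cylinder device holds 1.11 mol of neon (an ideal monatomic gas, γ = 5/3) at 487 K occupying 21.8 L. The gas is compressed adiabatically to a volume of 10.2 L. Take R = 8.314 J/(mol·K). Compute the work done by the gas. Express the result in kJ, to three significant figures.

W ≈ -4.44 kJ

Adiabatic: TV^(γ−1) = const with γ = 5/3.
T₂ = T₁ (V₁/V₂)^(γ−1) = 487 × (21.8/10.2)^0.667 = 487 × 1.659 = 808 K.
W_by = nCᵥ(T₁ − T₂) = (1.11)(12.47)(487 − 808) = -4444 J.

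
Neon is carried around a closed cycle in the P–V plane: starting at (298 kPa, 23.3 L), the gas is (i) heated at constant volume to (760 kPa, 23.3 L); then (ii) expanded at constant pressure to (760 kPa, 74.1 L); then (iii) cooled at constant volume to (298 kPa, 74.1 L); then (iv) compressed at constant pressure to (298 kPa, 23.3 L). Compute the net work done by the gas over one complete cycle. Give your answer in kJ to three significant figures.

W_net ≈ 23.5 kJ

Constant-volume legs do no work.
W(ii) = (760)(74.1 − 23.3) = 38608 J; W(iv) = (298)(23.3 − 74.1) = -15138 J.
W_net = 38608 − 15138 = 23470 J (the clockwise enclosed area).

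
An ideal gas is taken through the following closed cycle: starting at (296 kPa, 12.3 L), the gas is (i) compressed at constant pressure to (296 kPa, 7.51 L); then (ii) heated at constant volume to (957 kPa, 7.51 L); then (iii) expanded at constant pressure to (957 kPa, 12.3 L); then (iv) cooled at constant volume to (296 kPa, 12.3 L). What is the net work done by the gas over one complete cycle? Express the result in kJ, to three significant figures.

W_net ≈ 3.17 kJ

Constant-volume legs do no work.
W(i) = (296)(7.51 − 12.3) = -1418 J; W(iii) = (957)(12.3 − 7.51) = 4584 J.
W_net = -1418 + 4584 = 3166 J (the clockwise enclosed area).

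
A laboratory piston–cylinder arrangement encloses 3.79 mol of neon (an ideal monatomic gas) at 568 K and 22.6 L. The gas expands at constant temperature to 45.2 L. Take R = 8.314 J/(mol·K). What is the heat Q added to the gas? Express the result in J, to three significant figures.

Isothermal ⇒ ΔU = 0, so Q = W = nRT ln(V₂/V₁).
Q = (3.79)(8.314)(568) ln(45.2/22.6) = 17898 × 0.6931 = 12406 J.

Q ≈ 12400 J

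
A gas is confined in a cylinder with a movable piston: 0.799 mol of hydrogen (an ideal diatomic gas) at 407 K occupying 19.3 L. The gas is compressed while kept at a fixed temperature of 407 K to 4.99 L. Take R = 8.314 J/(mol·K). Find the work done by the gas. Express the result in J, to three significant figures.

Isothermal: W = nRT ln(V₂/V₁).
W = (0.799)(8.314)(407) × ln(4.99/19.3)
  = 2704 × -1.353
W_by_gas = -3657 J.

W ≈ -3660 J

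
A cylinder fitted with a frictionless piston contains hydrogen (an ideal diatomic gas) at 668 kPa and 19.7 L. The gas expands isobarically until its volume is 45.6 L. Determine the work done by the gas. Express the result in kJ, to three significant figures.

Isobaric: W = P ΔV.
W = (668 kPa)(45.6 − 19.7 L) = (668)(25.9) = 17301 J.

W ≈ 17.3 kJ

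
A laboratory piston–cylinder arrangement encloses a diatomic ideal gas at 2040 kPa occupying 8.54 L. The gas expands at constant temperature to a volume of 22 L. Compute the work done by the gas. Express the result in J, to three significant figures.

Isothermal: W = nRT ln(V₂/V₁) = P₁V₁ ln(V₂/V₁).
P₁V₁ = (2040 kPa)(8.54 L) = 17422 J.
W = 17422 × ln(22/8.54) = 17422 × 0.9463
W_by_gas = 16486 J.

W ≈ 16500 J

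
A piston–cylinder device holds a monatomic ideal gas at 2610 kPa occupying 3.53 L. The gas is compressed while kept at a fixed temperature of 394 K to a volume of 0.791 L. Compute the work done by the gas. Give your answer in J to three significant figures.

W ≈ -13800 J

Isothermal: W = nRT ln(V₂/V₁) = P₁V₁ ln(V₂/V₁).
P₁V₁ = (2610 kPa)(3.53 L) = 9213 J.
W = 9213 × ln(0.791/3.53) = 9213 × -1.496
W_by_gas = -13781 J.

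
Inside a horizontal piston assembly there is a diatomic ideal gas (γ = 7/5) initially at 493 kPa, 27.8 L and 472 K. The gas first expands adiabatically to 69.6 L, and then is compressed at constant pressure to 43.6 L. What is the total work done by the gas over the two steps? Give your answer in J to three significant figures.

Step 1 (adiabatic): W = (P₁V₁ − P₂V₂)/(γ−1) = (13705 − 9494)/0.4 = 10528 J.
After step 1: P = 136.4 kPa, V = 69.6 L, T = 327 K.
Step 2 (isobaric): W = PΔV = (136.4 kPa)(43.6 − 69.6 L) = -3547 J.
W_total = 10528 − 3547 = 6981 J.

W_total ≈ 6980 J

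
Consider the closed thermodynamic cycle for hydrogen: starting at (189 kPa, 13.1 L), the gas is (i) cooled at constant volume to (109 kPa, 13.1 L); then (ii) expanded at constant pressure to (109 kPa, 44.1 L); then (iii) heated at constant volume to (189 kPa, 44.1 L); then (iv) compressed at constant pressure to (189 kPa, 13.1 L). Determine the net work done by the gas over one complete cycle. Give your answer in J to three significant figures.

Constant-volume legs do no work.
W(ii) = (109)(44.1 − 13.1) = 3379 J; W(iv) = (189)(13.1 − 44.1) = -5859 J.
W_net = 3379 − 5859 = -2480 J (the counter-clockwise enclosed area).

W_net ≈ -2480 J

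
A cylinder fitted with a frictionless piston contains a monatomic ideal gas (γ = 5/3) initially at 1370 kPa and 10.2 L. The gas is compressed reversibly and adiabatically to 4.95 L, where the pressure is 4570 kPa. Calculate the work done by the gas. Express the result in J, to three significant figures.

W ≈ -13000 J

Adiabatic: W = (P₁V₁ − P₂V₂)/(γ − 1) with γ = 5/3.
P₁V₁ = 13974 J, P₂V₂ = 22622 J.
W = (13974 − 22622) / 0.6667 = -12971 J.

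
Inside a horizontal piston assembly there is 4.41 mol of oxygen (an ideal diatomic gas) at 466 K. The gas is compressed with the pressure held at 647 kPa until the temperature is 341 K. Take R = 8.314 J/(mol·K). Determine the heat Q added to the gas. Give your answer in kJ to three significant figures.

Isobaric: W = nRΔT = (4.41)(8.314)(-125) = -4583 J.
ΔU = nCᵥΔT with Cᵥ = 5R/2: ΔU = (4.41)(20.79)(-125) = -11458 J.
Q = ΔU + W = -11458 − 4583 = -16041 J.

Q ≈ -16.0 kJ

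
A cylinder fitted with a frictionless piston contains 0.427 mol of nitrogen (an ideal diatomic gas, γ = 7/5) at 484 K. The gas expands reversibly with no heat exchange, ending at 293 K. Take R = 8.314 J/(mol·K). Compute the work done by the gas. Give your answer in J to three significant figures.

W ≈ 1700 J

Adiabatic ⇒ Q = 0, so W_by = −ΔU = nCᵥ(T₁ − T₂).
Cᵥ = 5R/2 = 20.79 J/(mol·K).
W = (0.427)(20.79)(484 − 293) = 1695 J.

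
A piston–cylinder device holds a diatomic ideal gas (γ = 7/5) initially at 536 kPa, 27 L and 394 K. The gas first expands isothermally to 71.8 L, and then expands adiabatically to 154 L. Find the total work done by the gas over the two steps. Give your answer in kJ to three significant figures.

W_total ≈ 23.7 kJ

Step 1 (isothermal): W = P₁V₁ ln(V₂/V₁) = (14472) ln(71.8/27) = 14154 J.
After step 1: P = 201.6 kPa, V = 71.8 L, T = 394 K.
Step 2 (adiabatic): W = (P₁V₁ − P₂V₂)/(γ−1) = (14472 − 10665)/0.4 = 9517 J.
W_total = 14154 + 9517 = 23671 J.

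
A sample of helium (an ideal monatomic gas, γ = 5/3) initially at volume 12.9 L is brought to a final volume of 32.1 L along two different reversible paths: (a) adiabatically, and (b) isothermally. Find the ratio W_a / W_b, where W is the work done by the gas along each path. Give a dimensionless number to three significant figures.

Path (a) adiabatic: W = P₁V₁(1 − (V₁/V₂)^(γ−1))/(γ−1) → W_a/(P₁V₁) = 0.6831.
Path (b) isothermal: W = P₁V₁ ln(V₂/V₁) → W_b/(P₁V₁) = 0.9116.
W_a / W_b = 0.6831 / 0.9116 = 0.7494.

W_a / W_b ≈ 0.749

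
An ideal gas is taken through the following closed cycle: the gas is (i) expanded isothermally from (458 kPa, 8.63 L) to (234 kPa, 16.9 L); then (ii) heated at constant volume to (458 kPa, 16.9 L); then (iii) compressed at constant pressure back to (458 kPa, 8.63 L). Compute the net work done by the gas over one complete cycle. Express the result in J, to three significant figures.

W_net ≈ -1130 J

Leg (i): W = PᵢVᵢ ln(V_f/Vᵢ) = (3953) ln(16.9/8.63) = 2656 J.
Leg (ii): W = 0.
Leg (iii): W = PΔV = (458)(8.63 − 16.9) = -3788 J.
W_net = 2656 − 3788 = -1131 J.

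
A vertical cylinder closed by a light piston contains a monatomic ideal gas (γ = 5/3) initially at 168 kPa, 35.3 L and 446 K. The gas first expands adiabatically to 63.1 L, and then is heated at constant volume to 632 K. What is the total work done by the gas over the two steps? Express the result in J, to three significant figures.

W_total ≈ 2860 J

Step 1 (adiabatic): W = (P₁V₁ − P₂V₂)/(γ−1) = (5930 − 4026)/0.667 = 2856 J.
Step 2 (isochoric): W = 0 (constant volume).
W_total = 2856 + 0 = 2856 J.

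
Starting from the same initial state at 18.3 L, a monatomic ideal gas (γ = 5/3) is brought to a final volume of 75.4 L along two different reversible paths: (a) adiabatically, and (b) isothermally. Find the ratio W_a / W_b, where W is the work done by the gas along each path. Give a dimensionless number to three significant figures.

Path (a) adiabatic: W = P₁V₁(1 − (V₁/V₂)^(γ−1))/(γ−1) → W_a/(P₁V₁) = 0.9164.
Path (b) isothermal: W = P₁V₁ ln(V₂/V₁) → W_b/(P₁V₁) = 1.416.
W_a / W_b = 0.9164 / 1.416 = 0.6472.

W_a / W_b ≈ 0.647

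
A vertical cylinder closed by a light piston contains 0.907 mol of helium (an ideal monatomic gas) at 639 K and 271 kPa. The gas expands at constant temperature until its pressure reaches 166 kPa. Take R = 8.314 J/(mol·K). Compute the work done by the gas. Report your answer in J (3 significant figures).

W ≈ 2360 J

Isothermal process: W = nRT ln(V₂/V₁) = nRT ln(P₁/P₂).
W = (0.907)(8.314)(639) × ln(271/166)
  = 4819 × ln(1.633) = 4819 × 0.4901
W_by_gas = 2362 J.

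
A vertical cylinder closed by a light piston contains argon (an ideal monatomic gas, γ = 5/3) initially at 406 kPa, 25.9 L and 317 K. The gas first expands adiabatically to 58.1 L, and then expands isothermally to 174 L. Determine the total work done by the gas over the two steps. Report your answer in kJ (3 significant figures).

W_total ≈ 13.3 kJ

Step 1 (adiabatic): W = (P₁V₁ − P₂V₂)/(γ−1) = (10515 − 6136)/0.667 = 6569 J.
After step 1: P = 105.6 kPa, V = 58.1 L, T = 185 K.
Step 2 (isothermal): W = P₁V₁ ln(V₂/V₁) = (6136) ln(174/58.1) = 6731 J.
W_total = 6569 + 6731 = 13299 J.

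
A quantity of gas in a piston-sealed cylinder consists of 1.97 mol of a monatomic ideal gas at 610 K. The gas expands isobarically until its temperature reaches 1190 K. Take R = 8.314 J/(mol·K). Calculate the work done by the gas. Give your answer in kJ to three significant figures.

W ≈ 9.50 kJ

Isobaric: W = P ΔV = nR ΔT.
W = (1.97)(8.314)(1190 − 610) = 9500 J.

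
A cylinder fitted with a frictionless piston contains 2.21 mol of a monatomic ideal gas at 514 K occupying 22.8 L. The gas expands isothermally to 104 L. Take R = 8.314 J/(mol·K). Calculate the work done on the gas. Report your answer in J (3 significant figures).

Isothermal: W = nRT ln(V₂/V₁).
W = (2.21)(8.314)(514) × ln(104/22.8)
  = 9444 × 1.518
W_by_gas = 14333 J; work on gas = −W_by = -14333 J.

W ≈ -14300 J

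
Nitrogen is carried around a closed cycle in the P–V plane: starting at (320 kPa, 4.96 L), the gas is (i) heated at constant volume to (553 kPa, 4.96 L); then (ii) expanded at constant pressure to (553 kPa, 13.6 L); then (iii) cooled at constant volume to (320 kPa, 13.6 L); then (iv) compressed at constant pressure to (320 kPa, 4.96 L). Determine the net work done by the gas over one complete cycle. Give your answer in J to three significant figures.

Constant-volume legs do no work.
W(ii) = (553)(13.6 − 4.96) = 4778 J; W(iv) = (320)(4.96 − 13.6) = -2765 J.
W_net = 4778 − 2765 = 2013 J (the clockwise enclosed area).

W_net ≈ 2010 J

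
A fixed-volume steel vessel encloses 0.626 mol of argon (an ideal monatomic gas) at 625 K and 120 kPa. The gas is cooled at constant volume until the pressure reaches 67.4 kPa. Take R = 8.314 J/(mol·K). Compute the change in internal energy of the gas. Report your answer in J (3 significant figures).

ΔU ≈ -2140 J

Constant volume ⇒ W = 0, so Q = ΔU = nCᵥΔT with Cᵥ = 3R/2 = 12.47 J/(mol·K).
At constant V, T₂/T₁ = P₂/P₁ ⇒ ΔT = T₁(P₂/P₁ − 1) = 625·(67.4/120 − 1) = -274 K.
ΔU = (0.626)(12.47)(-274) = -2139 J.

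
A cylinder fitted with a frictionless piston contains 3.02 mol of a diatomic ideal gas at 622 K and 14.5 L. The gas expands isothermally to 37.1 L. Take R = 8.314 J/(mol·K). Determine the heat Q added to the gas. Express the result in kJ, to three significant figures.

Isothermal ⇒ ΔU = 0, so Q = W = nRT ln(V₂/V₁).
Q = (3.02)(8.314)(622) ln(37.1/14.5) = 15617 × 0.9395 = 14672 J.

Q ≈ 14.7 kJ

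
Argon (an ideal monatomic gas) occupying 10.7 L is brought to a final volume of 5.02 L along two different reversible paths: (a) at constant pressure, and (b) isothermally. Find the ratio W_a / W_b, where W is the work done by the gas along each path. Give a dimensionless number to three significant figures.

Path (a) isobaric: W = P₁(V₂ − V₁) → W_a/(P₁V₁) = -0.5308.
Path (b) isothermal: W = P₁V₁ ln(V₂/V₁) → W_b/(P₁V₁) = -0.7568.
W_a / W_b = -0.5308 / -0.7568 = 0.7014.

W_a / W_b ≈ 0.701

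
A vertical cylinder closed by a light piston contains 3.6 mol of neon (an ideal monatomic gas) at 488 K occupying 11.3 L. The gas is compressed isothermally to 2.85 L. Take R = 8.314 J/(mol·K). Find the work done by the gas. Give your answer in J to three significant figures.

W ≈ -20100 J

Isothermal: W = nRT ln(V₂/V₁).
W = (3.6)(8.314)(488) × ln(2.85/11.3)
  = 14606 × -1.377
W_by_gas = -20120 J.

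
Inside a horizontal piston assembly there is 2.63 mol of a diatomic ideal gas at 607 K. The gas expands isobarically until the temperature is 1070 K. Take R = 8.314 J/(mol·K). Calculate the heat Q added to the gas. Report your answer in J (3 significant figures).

Isobaric: W = nRΔT = (2.63)(8.314)(463) = 10124 J.
ΔU = nCᵥΔT with Cᵥ = 5R/2: ΔU = (2.63)(20.79)(463) = 25310 J.
Q = ΔU + W = 25310 + 10124 = 35434 J.

Q ≈ 35400 J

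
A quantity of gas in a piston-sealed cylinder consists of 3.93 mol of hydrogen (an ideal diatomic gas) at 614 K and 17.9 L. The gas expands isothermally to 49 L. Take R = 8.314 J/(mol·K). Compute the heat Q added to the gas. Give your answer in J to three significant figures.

Isothermal ⇒ ΔU = 0, so Q = W = nRT ln(V₂/V₁).
Q = (3.93)(8.314)(614) ln(49/17.9) = 20062 × 1.007 = 20203 J.

Q ≈ 20200 J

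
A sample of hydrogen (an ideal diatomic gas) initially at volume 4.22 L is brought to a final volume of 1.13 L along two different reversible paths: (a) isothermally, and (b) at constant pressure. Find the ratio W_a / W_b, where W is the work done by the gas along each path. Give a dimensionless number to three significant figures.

W_a / W_b ≈ 1.80

Path (a) isothermal: W = P₁V₁ ln(V₂/V₁) → W_a/(P₁V₁) = -1.318.
Path (b) isobaric: W = P₁(V₂ − V₁) → W_b/(P₁V₁) = -0.7322.
W_a / W_b = -1.318 / -0.7322 = 1.799.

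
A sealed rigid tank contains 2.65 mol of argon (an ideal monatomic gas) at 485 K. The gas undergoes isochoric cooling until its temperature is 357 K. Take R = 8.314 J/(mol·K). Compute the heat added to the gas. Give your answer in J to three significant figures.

Q ≈ -4230 J

Constant volume ⇒ W = 0, so Q = ΔU = nCᵥΔT with Cᵥ = 3R/2 = 12.47 J/(mol·K).
ΔU = (2.65)(12.47)(357 − 485) = -4230 J.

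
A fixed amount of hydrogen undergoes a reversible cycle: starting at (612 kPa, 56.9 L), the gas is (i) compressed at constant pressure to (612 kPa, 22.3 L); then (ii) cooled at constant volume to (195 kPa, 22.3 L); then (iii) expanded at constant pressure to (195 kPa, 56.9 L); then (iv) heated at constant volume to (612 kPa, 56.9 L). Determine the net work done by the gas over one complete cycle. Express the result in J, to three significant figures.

Constant-volume legs do no work.
W(i) = (612)(22.3 − 56.9) = -21175 J; W(iii) = (195)(56.9 − 22.3) = 6747 J.
W_net = -21175 + 6747 = -14428 J (the counter-clockwise enclosed area).

W_net ≈ -14400 J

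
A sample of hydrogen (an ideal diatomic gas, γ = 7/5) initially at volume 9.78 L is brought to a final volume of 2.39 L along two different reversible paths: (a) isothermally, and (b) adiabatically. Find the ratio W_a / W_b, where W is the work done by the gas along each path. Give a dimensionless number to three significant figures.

Path (a) isothermal: W = P₁V₁ ln(V₂/V₁) → W_a/(P₁V₁) = -1.409.
Path (b) adiabatic: W = P₁V₁(1 − (V₁/V₂)^(γ−1))/(γ−1) → W_b/(P₁V₁) = -1.893.
W_a / W_b = -1.409 / -1.893 = 0.7445.

W_a / W_b ≈ 0.745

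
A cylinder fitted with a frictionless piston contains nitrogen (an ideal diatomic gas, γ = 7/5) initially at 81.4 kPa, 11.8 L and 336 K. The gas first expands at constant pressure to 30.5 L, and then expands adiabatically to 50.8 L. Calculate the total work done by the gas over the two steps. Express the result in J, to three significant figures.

W_total ≈ 2670 J

Step 1 (isobaric): W = PΔV = (81.4 kPa)(30.5 − 11.8 L) = 1522 J.
After step 1: P = 81.4 kPa, V = 30.5 L, T = 868.5 K.
Step 2 (adiabatic): W = (P₁V₁ − P₂V₂)/(γ−1) = (2483 − 2024)/0.4 = 1146 J.
W_total = 1522 + 1146 = 2668 J.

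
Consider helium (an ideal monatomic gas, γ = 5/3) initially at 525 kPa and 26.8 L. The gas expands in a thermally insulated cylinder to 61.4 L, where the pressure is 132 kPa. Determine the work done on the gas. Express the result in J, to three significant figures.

Adiabatic: W = (P₁V₁ − P₂V₂)/(γ − 1) with γ = 5/3.
P₁V₁ = 14070 J, P₂V₂ = 8105 J.
W = (14070 − 8105) / 0.6667 = 8948 J.
Work on gas = −W_by = -8948 J.

W ≈ -8950 J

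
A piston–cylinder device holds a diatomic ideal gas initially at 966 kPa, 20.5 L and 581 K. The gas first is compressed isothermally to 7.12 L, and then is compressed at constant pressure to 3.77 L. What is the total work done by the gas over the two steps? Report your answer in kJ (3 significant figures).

Step 1 (isothermal): W = P₁V₁ ln(V₂/V₁) = (19803) ln(7.12/20.5) = -20942 J.
After step 1: P = 2781 kPa, V = 7.12 L, T = 581 K.
Step 2 (isobaric): W = PΔV = (2781 kPa)(3.77 − 7.12 L) = -9317 J.
W_total = -20942 − 9317 = -30259 J.

W_total ≈ -30.3 kJ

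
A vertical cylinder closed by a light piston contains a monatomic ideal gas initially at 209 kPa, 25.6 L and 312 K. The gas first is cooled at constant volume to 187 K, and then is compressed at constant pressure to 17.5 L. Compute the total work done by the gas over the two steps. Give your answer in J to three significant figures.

Step 1 (isochoric): W = 0 (constant volume).
After step 1: P = 125.3 kPa (V unchanged).
Step 2 (isobaric): W = PΔV = (125.3 kPa)(17.5 − 25.6 L) = -1015 J.
W_total = 0 − 1015 = -1015 J.

W_total ≈ -1010 J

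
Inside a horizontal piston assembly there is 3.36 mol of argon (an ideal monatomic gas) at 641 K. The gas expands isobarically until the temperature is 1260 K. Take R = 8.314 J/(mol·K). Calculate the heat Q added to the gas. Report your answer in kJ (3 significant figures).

Q ≈ 43.2 kJ

Isobaric: W = nRΔT = (3.36)(8.314)(619) = 17292 J.
ΔU = nCᵥΔT with Cᵥ = 3R/2: ΔU = (3.36)(12.47)(619) = 25938 J.
Q = ΔU + W = 25938 + 17292 = 43229 J.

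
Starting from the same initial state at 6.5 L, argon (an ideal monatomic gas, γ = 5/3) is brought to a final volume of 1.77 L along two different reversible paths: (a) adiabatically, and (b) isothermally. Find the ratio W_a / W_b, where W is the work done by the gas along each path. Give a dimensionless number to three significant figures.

W_a / W_b ≈ 1.59

Path (a) adiabatic: W = P₁V₁(1 − (V₁/V₂)^(γ−1))/(γ−1) → W_a/(P₁V₁) = -2.07.
Path (b) isothermal: W = P₁V₁ ln(V₂/V₁) → W_b/(P₁V₁) = -1.301.
W_a / W_b = -2.07 / -1.301 = 1.592.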